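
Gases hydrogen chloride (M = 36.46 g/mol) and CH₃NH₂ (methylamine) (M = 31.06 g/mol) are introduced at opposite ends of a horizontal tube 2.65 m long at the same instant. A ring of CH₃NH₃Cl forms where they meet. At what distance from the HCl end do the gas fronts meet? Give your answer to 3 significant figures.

1.27 m

The fronts meet when d_HCl + d_CH₃NH₂ = L with d_HCl/d_CH₃NH₂ = √(M_CH₃NH₂/M_HCl) (Graham's law). Here √(M_CH₃NH₂/M_HCl) = √(31.06/36.46) = 0.9230.
With d_HCl + d_CH₃NH₂ = 2.65 m, d_CH₃NH₂ = 2.65/(1 + 0.9230) = 1.378 m.
d_HCl = 2.65 − 1.378 = 1.27 m.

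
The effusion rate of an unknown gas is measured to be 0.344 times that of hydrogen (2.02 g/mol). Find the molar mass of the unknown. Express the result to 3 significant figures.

17.1 g/mol

Graham's law gives rate_X/rate_H₂ = √(M_H₂/M_X).
0.344 = √(2.02/M_X)
M_X = 2.02 / 0.344² = 2.02 / 0.1183 = 17.1 g/mol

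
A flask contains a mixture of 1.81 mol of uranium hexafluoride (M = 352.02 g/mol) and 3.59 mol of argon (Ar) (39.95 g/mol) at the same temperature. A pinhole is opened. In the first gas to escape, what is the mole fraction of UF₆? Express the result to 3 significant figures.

0.145

The effusion rate of species i is ∝ p_i/√M_i ∝ n_i/√M_i.
So x_UF₆ in the escaping gas = (n_UF₆/√M_UF₆) / Σ(n_i/√M_i)
= (1.81/√352.02) / (1.81/√352.02 + 3.59/√39.95) = 0.09647/(0.09647 + 0.5680) = 0.145.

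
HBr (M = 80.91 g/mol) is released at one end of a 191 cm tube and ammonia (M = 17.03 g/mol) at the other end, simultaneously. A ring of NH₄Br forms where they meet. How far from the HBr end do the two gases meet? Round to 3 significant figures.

60.1 cm

Graham's law gives d_HBr/d_NH₃ = rate_HBr/rate_NH₃ = √(M_NH₃/M_HBr) = √(17.03/80.91) = 0.4588.
With d_HBr + d_NH₃ = 191 cm, d_NH₃ = 191/(1 + 0.4588) = 130.9 cm.
d_HBr = 191 − 130.9 = 60.1 cm.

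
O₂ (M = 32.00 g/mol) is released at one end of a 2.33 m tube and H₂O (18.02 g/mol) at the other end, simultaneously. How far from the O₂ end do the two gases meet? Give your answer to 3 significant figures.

Distances travelled in equal time are proportional to diffusion rates, so d_O₂/d_H₂O = √(M_H₂O/M_O₂) = √(18.02/32.00) = 0.7504.
With d_O₂ + d_H₂O = 2.33 m, d_H₂O = 2.33/(1 + 0.7504) = 1.331 m.
d_O₂ = 2.33 − 1.331 = 0.999 m.

0.999 m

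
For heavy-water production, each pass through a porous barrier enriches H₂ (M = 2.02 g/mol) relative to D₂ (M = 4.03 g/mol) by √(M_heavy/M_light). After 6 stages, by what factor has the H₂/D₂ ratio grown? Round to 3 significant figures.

After 6 stages the ratio has grown by (√(4.03/2.02))^6 = (4.03/2.02)^(6/2).
= 1.99505^3 = 7.94.

7.94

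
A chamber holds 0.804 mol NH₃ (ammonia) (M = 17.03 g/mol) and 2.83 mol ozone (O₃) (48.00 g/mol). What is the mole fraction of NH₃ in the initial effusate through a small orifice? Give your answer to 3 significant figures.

0.323

Rate_i ∝ x_i/√M_i (Graham's law weighted by mole fraction), so the effusate composition follows n_i/√M_i.
x_NH₃(eff) = (n_NH₃/√M_NH₃) / (n_NH₃/√M_NH₃ + n_O₃/√M_O₃)
= (0.804/√17.03) / (0.804/√17.03 + 2.83/√48.00) = 0.1948/(0.1948 + 0.4085) = 0.323.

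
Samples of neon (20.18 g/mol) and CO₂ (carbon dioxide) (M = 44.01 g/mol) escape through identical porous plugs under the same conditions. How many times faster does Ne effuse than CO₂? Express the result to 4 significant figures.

1.477

Graham's law gives rate_Ne/rate_CO₂ = √(M_CO₂/M_Ne) = √(44.01/20.18) = √2.181 = 1.477.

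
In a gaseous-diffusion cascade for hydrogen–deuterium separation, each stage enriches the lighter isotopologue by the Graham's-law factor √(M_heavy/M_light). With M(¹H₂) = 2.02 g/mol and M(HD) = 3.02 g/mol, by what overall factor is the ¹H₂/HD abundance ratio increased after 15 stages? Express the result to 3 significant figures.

Overall factor = α^15 with α = √(3.02/2.02), i.e. (3.02/2.02)^(15/2).
= 1.49505^(15/2) = 20.4.

20.4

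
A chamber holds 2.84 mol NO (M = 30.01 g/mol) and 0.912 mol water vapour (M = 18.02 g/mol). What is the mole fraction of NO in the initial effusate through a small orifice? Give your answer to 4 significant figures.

0.7070

Rate_i ∝ x_i/√M_i (Graham's law weighted by mole fraction), so the effusate composition follows n_i/√M_i.
So x_NO in the escaping gas = (n_NO/√M_NO) / Σ(n_i/√M_i)
= (2.84/√30.01) / (2.84/√30.01 + 0.912/√18.02) = 0.5184/(0.5184 + 0.2148) = 0.7070.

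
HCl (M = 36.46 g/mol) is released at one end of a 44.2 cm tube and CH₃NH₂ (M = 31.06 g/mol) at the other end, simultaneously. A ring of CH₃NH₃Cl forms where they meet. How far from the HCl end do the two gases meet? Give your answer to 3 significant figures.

In equal time, each gas travels a distance ∝ its rate ∝ 1/√M, so d_HCl/d_CH₃NH₂ = √(M_CH₃NH₂/M_HCl) = √(31.06/36.46) = 0.9230.
With d_HCl + d_CH₃NH₂ = 44.2 cm, d_CH₃NH₂ = 44.2/(1 + 0.9230) = 22.99 cm.
d_HCl = 44.2 − 22.99 = 21.2 cm.

21.2 cm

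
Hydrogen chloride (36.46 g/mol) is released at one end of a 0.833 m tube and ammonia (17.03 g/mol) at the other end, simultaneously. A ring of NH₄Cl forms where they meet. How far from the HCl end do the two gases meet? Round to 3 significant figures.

0.338 m

Distances travelled in equal time are proportional to diffusion rates, so d_HCl/d_NH₃ = √(M_NH₃/M_HCl) = √(17.03/36.46) = 0.6834.
With d_HCl + d_NH₃ = 0.833 m, d_NH₃ = 0.833/(1 + 0.6834) = 0.4948 m.
d_HCl = 0.833 − 0.4948 = 0.338 m.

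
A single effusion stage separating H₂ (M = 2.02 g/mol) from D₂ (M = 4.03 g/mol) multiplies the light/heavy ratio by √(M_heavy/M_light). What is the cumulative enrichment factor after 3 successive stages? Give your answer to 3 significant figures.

2.82

Each stage multiplies the ratio by α = √(4.03/2.02), so after 3 stages the overall factor is α^3 = (4.03/2.02)^(3/2).
= 1.99505^(3/2) = 2.82.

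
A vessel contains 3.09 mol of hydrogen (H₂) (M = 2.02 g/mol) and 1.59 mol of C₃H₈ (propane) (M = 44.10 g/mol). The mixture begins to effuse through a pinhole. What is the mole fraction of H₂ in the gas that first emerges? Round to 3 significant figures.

The effusion rate of species i is ∝ p_i/√M_i ∝ n_i/√M_i.
So x_H₂ in the escaping gas = (n_H₂/√M_H₂) / Σ(n_i/√M_i)
= (3.09/√2.02) / (3.09/√2.02 + 1.59/√44.10) = 2.174/(2.174 + 0.2394) = 0.901.

0.901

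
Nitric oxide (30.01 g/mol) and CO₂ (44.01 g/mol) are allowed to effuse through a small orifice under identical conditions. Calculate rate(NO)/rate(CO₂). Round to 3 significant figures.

From Graham's law, rate_NO/rate_CO₂ = √(M_CO₂/M_NO) = √(44.01/30.01) = √1.467 = 1.21.

1.21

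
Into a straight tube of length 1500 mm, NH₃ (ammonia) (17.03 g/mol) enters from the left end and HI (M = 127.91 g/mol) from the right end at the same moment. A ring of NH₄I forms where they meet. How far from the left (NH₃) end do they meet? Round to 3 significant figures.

1100 mm

In equal time, each gas travels a distance ∝ its rate ∝ 1/√M, so d_NH₃/d_HI = √(M_HI/M_NH₃) = √(127.91/17.03) = 2.741.
With d_NH₃ + d_HI = 1500 mm, d_HI = 1500/(1 + 2.741) = 401.0 mm.
d_NH₃ = 1500 − 401.0 = 1100 mm.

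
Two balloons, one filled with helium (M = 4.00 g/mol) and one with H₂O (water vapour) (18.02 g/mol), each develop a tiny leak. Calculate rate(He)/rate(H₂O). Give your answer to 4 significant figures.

Since effusion rate ∝ 1/√M, rate_He/rate_H₂O = √(M_H₂O/M_He) = √(18.02/4.00) = √4.505 = 2.122.

2.122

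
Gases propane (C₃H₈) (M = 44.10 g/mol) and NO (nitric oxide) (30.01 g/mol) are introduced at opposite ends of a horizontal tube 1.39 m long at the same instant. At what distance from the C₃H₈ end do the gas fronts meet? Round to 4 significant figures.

0.6283 m

The fronts meet when d_C₃H₈ + d_NO = L with d_C₃H₈/d_NO = √(M_NO/M_C₃H₈) (Graham's law). Here √(M_NO/M_C₃H₈) = √(30.01/44.10) = 0.8249.
With d_C₃H₈ + d_NO = 1.39 m, d_NO = 1.39/(1 + 0.8249) = 0.7617 m.
d_C₃H₈ = 1.39 − 0.7617 = 0.6283 m.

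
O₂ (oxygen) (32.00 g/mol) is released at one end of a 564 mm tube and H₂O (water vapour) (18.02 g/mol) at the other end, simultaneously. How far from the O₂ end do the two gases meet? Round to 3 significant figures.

Graham's law gives d_O₂/d_H₂O = rate_O₂/rate_H₂O = √(M_H₂O/M_O₂) = √(18.02/32.00) = 0.7504.
With d_O₂ + d_H₂O = 564 mm, d_H₂O = 564/(1 + 0.7504) = 322.2 mm.
d_O₂ = 564 − 322.2 = 242 mm.

242 mm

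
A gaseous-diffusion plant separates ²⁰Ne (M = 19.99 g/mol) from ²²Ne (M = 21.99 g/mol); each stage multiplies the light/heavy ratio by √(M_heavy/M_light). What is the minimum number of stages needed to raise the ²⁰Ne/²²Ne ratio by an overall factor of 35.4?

Per stage α = (21.99/19.99)^(1/2) = 1.10005^0.5, giving ln α = 0.04768.
Need α^N ≥ 35.4 ⇒ N ≥ ln(35.4) / ln α = 3.567 / 0.04768 = 74.81.
Minimum whole number of stages: N = 75.

75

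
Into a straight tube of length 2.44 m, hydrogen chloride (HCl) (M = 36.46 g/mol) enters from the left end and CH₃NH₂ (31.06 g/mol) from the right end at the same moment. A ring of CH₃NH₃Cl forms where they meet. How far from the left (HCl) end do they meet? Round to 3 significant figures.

1.17 m

The fronts meet when d_HCl + d_CH₃NH₂ = L with d_HCl/d_CH₃NH₂ = √(M_CH₃NH₂/M_HCl) (Graham's law). Here √(M_CH₃NH₂/M_HCl) = √(31.06/36.46) = 0.9230.
With d_HCl + d_CH₃NH₂ = 2.44 m, d_CH₃NH₂ = 2.44/(1 + 0.9230) = 1.269 m.
d_HCl = 2.44 − 1.269 = 1.17 m.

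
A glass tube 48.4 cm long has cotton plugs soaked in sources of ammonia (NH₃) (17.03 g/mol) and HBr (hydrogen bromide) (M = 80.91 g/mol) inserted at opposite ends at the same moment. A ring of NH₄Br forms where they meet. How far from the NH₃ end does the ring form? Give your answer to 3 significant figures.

33.2 cm

In equal time, each gas travels a distance ∝ its rate ∝ 1/√M, so d_NH₃/d_HBr = √(M_HBr/M_NH₃) = √(80.91/17.03) = 2.180.
With d_NH₃ + d_HBr = 48.4 cm, d_HBr = 48.4/(1 + 2.180) = 15.22 cm.
d_NH₃ = 48.4 − 15.22 = 33.2 cm.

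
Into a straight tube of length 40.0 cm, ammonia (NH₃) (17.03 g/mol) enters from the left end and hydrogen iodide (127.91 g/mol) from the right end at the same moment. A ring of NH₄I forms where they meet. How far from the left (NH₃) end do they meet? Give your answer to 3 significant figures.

29.3 cm

Distances travelled in equal time are proportional to diffusion rates, so d_NH₃/d_HI = √(M_HI/M_NH₃) = √(127.91/17.03) = 2.741.
With d_NH₃ + d_HI = 40.0 cm, d_HI = 40.0/(1 + 2.741) = 10.69 cm.
d_NH₃ = 40.0 − 10.69 = 29.3 cm.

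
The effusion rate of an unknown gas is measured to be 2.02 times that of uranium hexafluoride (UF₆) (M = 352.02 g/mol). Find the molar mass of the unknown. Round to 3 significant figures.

86.3 g/mol

Using Graham's law: rate_X/rate_UF₆ = √(M_UF₆/M_X).
2.02 = √(352.02/M_X)
M_X = 352.02 / 2.02² = 352.02 / 4.080 = 86.3 g/mol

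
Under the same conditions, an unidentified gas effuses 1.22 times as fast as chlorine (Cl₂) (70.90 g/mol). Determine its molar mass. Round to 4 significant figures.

47.64 g/mol

By Graham's law, rate_X/rate_Cl₂ = √(M_Cl₂/M_X).
1.22 = √(70.90/M_X)
M_X = 70.90 / 1.22² = 70.90 / 1.488 = 47.64 g/mol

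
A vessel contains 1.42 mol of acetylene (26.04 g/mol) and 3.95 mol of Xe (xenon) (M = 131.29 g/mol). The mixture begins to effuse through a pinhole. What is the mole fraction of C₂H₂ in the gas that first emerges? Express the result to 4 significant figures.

0.4467

The effusion rate of species i is ∝ p_i/√M_i ∝ n_i/√M_i.
x_C₂H₂(eff) = (n_C₂H₂/√M_C₂H₂) / (n_C₂H₂/√M_C₂H₂ + n_Xe/√M_Xe)
= (1.42/√26.04) / (1.42/√26.04 + 3.95/√131.29) = 0.2783/(0.2783 + 0.3447) = 0.4467.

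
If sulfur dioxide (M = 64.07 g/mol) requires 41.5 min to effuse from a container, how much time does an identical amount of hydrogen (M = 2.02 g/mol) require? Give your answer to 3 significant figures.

Graham's law gives t_H₂/t_SO₂ = √(M_H₂/M_SO₂) = √(2.02/64.07) = √0.03153 = 0.1776.
So the time for H₂ is 41.5 × 0.1776 = 7.37 min.

7.37 min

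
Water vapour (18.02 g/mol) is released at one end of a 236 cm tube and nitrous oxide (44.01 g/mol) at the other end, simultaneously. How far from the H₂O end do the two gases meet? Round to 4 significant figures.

Distances travelled in equal time are proportional to diffusion rates, so d_H₂O/d_N₂O = √(M_N₂O/M_H₂O) = √(44.01/18.02) = 1.563.
With d_H₂O + d_N₂O = 236 cm, d_N₂O = 236/(1 + 1.563) = 92.09 cm.
d_H₂O = 236 − 92.09 = 143.9 cm.

143.9 cm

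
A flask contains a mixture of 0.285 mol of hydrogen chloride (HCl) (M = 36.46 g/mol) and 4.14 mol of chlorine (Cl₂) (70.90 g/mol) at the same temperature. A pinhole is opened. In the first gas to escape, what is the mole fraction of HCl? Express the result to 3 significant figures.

Rate_i ∝ x_i/√M_i (Graham's law weighted by mole fraction), so the effusate composition follows n_i/√M_i.
Mole fraction of HCl in the effusate = (n_HCl/√M_HCl) / (n_HCl/√M_HCl + n_Cl₂/√M_Cl₂)
= (0.285/√36.46) / (0.285/√36.46 + 4.14/√70.90) = 0.04720/(0.04720 + 0.4917) = 0.0876.

0.0876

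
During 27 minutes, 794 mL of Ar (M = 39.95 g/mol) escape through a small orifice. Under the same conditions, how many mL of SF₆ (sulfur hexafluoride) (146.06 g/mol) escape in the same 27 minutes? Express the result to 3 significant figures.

415 mL

Graham's law gives rate_SF₆/rate_Ar = √(M_Ar/M_SF₆) = √(39.95/146.06) = √0.2735 = 0.5230.
So the volume for SF₆ is 794 × 0.5230 = 415 mL.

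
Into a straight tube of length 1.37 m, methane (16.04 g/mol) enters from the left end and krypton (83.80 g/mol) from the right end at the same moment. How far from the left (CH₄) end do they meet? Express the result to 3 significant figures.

The fronts meet when d_CH₄ + d_Kr = L with d_CH₄/d_Kr = √(M_Kr/M_CH₄) (Graham's law). Here √(M_Kr/M_CH₄) = √(83.80/16.04) = 2.286.
With d_CH₄ + d_Kr = 1.37 m, d_Kr = 1.37/(1 + 2.286) = 0.4170 m.
d_CH₄ = 1.37 − 0.4170 = 0.953 m.

0.953 m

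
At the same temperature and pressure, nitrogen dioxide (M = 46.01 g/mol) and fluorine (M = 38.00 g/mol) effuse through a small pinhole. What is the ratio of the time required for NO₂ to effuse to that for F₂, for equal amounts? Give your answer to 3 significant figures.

1.10

Since effusion rate ∝ 1/√M, t_NO₂/t_F₂ = √(M_NO₂/M_F₂) = √(46.01/38.00) = √1.211 = 1.10.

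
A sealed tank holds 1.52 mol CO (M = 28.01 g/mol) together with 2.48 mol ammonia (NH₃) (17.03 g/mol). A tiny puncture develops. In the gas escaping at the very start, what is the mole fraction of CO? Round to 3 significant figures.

0.323

Effusion rate of each component ∝ n_i/√M_i (partial pressure × 1/√M).
So x_CO in the escaping gas = (n_CO/√M_CO) / Σ(n_i/√M_i)
= (1.52/√28.01) / (1.52/√28.01 + 2.48/√17.03) = 0.2872/(0.2872 + 0.6010) = 0.323.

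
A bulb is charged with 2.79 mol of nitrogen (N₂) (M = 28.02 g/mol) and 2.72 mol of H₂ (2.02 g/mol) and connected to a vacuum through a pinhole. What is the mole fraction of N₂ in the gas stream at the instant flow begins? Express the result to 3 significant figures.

0.216

Effusion rate of each component ∝ n_i/√M_i (partial pressure × 1/√M).
x_N₂(eff) = (n_N₂/√M_N₂) / (n_N₂/√M_N₂ + n_H₂/√M_H₂)
= (2.79/√28.02) / (2.79/√28.02 + 2.72/√2.02) = 0.5271/(0.5271 + 1.914) = 0.216.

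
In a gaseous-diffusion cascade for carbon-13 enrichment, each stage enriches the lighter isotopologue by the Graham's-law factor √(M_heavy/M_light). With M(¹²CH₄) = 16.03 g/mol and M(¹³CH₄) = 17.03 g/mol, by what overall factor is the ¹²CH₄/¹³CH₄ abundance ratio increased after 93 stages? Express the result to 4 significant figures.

16.68

The single-stage factor is √(M_heavy/M_light), so 93 stages give [√(17.03/16.03)]^93 = (17.03/16.03)^(93/2).
= 1.06238^(93/2) = 16.68.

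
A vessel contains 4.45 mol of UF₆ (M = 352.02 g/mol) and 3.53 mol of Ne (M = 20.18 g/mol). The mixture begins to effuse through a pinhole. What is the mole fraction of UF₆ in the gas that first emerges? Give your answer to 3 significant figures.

Effusion rate of each component ∝ n_i/√M_i (partial pressure × 1/√M).
So x_UF₆ in the escaping gas = (n_UF₆/√M_UF₆) / Σ(n_i/√M_i)
= (4.45/√352.02) / (4.45/√352.02 + 3.53/√20.18) = 0.2372/(0.2372 + 0.7858) = 0.232.

0.232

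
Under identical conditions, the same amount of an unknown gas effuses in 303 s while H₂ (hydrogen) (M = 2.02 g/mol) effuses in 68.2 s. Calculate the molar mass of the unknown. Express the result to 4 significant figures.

From Graham's law, t_X/t_H₂ = √(M_X/M_H₂).
303/68.2 = 4.443 = √(M_X/2.02)
M_X = 2.02 × 4.443² = 2.02 × 19.74 = 39.87 g/mol

39.87 g/mol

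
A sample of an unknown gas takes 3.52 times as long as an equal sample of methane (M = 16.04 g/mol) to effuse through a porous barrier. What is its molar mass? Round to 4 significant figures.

By Graham's law, t_X/t_CH₄ = √(M_X/M_CH₄).
3.52 = √(M_X/16.04)
M_X = 16.04 × 3.52² = 16.04 × 12.39 = 198.7 g/mol

198.7 g/mol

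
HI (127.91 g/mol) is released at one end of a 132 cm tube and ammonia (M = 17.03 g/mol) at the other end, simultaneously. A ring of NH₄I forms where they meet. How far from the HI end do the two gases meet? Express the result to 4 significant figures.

35.29 cm

The fronts meet when d_HI + d_NH₃ = L with d_HI/d_NH₃ = √(M_NH₃/M_HI) (Graham's law). Here √(M_NH₃/M_HI) = √(17.03/127.91) = 0.3649.
With d_HI + d_NH₃ = 132 cm, d_NH₃ = 132/(1 + 0.3649) = 96.71 cm.
d_HI = 132 − 96.71 = 35.29 cm.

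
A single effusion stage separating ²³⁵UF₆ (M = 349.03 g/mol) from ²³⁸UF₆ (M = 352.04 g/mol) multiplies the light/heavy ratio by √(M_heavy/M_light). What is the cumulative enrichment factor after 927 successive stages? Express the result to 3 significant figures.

The single-stage factor is √(M_heavy/M_light), so 927 stages give [√(352.04/349.03)]^927 = (352.04/349.03)^(927/2).
= 1.00862^(927/2) = 53.5.

53.5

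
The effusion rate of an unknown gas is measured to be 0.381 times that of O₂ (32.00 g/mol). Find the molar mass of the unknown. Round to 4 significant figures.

220.4 g/mol

Graham's law gives rate_X/rate_O₂ = √(M_O₂/M_X).
0.381 = √(32.00/M_X)
M_X = 32.00 / 0.381² = 32.00 / 0.1452 = 220.4 g/mol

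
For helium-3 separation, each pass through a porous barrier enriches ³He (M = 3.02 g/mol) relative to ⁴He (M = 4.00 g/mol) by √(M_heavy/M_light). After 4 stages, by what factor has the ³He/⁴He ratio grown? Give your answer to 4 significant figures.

1.754

Each stage multiplies the ratio by α = √(4.00/3.02), so after 4 stages the overall factor is α^4 = (4.00/3.02)^(4/2).
= 1.32450^2 = 1.754.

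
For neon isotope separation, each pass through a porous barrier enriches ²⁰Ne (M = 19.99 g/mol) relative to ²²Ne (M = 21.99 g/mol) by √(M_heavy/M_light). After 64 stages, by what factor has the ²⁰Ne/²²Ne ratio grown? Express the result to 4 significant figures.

21.14

Each stage multiplies the ratio by α = √(21.99/19.99), so after 64 stages the overall factor is α^64 = (21.99/19.99)^(64/2).
= 1.10005^32 = 21.14.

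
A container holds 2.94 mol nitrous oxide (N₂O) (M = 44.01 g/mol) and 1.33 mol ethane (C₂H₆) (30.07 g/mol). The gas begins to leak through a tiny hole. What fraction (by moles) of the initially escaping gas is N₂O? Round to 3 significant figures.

Effusion rate of each component ∝ n_i/√M_i (partial pressure × 1/√M).
x_N₂O(eff) = (n_N₂O/√M_N₂O) / (n_N₂O/√M_N₂O + n_C₂H₆/√M_C₂H₆)
= (2.94/√44.01) / (2.94/√44.01 + 1.33/√30.07) = 0.4432/(0.4432 + 0.2425) = 0.646.

0.646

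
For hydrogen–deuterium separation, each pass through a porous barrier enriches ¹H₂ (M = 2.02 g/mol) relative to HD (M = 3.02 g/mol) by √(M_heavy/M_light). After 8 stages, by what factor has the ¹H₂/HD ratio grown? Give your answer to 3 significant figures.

5.00

After 8 stages the ratio has grown by (√(3.02/2.02))^8 = (3.02/2.02)^(8/2).
= 1.49505^4 = 5.00.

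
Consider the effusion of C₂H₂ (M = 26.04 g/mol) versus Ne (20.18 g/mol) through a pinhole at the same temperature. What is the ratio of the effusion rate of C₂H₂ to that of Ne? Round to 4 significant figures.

0.8803

Since effusion rate ∝ 1/√M, rate_C₂H₂/rate_Ne = √(M_Ne/M_C₂H₂) = √(20.18/26.04) = √0.7750 = 0.8803.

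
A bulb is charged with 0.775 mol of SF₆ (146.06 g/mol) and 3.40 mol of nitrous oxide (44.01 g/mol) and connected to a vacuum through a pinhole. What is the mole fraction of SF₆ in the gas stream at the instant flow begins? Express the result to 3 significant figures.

0.111

Rate_i ∝ x_i/√M_i (Graham's law weighted by mole fraction), so the effusate composition follows n_i/√M_i.
x_SF₆(eff) = (n_SF₆/√M_SF₆) / (n_SF₆/√M_SF₆ + n_N₂O/√M_N₂O)
= (0.775/√146.06) / (0.775/√146.06 + 3.40/√44.01) = 0.06413/(0.06413 + 0.5125) = 0.111.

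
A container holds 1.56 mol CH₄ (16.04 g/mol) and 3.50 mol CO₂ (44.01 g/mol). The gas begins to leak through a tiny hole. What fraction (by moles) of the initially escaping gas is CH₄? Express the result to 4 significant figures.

0.4247

Each component's effusion rate ∝ (its partial pressure)·(1/√M) ∝ n_i/√M_i.
Mole fraction of CH₄ in the effusate = (n_CH₄/√M_CH₄) / (n_CH₄/√M_CH₄ + n_CO₂/√M_CO₂)
= (1.56/√16.04) / (1.56/√16.04 + 3.50/√44.01) = 0.3895/(0.3895 + 0.5276) = 0.4247.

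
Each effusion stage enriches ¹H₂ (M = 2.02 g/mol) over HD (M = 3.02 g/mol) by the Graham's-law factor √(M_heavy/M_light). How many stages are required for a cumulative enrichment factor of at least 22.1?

16

Per stage α = (3.02/2.02)^(1/2) = 1.49505^0.5, giving ln α = 0.2011.
Need α^N ≥ 22.1 ⇒ N ≥ ln(22.1) / ln α = 3.096 / 0.2011 = 15.39.
Rounding up, N = 16 stages.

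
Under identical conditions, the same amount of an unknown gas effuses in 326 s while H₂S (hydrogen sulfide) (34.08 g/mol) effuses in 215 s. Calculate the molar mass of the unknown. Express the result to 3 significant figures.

78.4 g/mol

From Graham's law, t_X/t_H₂S = √(M_X/M_H₂S).
326/215 = 1.516 = √(M_X/34.08)
M_X = 34.08 × 1.516² = 34.08 × 2.299 = 78.4 g/mol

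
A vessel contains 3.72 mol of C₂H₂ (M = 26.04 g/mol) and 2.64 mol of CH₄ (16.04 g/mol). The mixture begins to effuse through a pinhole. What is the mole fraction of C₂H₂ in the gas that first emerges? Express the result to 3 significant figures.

0.525

Rate_i ∝ x_i/√M_i (Graham's law weighted by mole fraction), so the effusate composition follows n_i/√M_i.
x_C₂H₂(eff) = (n_C₂H₂/√M_C₂H₂) / (n_C₂H₂/√M_C₂H₂ + n_CH₄/√M_CH₄)
= (3.72/√26.04) / (3.72/√26.04 + 2.64/√16.04) = 0.7290/(0.7290 + 0.6592) = 0.525.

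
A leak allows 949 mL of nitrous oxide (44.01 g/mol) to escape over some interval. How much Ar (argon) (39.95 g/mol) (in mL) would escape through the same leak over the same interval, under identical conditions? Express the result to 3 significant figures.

By Graham's law, rate_Ar/rate_N₂O = √(M_N₂O/M_Ar) = √(44.01/39.95) = √1.102 = 1.050.
So the volume for Ar is 949 × 1.050 = 996 mL.

996 mL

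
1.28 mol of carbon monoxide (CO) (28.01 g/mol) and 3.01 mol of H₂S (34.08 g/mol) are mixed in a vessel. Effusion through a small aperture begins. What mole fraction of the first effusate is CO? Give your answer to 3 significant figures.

Effusion rate of each component ∝ n_i/√M_i (partial pressure × 1/√M).
Mole fraction of CO in the effusate = (n_CO/√M_CO) / (n_CO/√M_CO + n_H₂S/√M_H₂S)
= (1.28/√28.01) / (1.28/√28.01 + 3.01/√34.08) = 0.2419/(0.2419 + 0.5156) = 0.319.

0.319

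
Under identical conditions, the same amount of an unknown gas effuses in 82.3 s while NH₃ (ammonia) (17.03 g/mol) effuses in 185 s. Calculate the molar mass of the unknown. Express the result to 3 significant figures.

3.37 g/mol

Since effusion rate ∝ 1/√M, t_X/t_NH₃ = √(M_X/M_NH₃).
82.3/185 = 0.4449 = √(M_X/17.03)
M_X = 17.03 × 0.4449² = 17.03 × 0.1979 = 3.37 g/mol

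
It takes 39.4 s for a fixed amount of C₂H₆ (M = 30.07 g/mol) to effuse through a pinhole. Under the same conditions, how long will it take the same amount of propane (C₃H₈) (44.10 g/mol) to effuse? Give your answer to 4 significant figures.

From Graham's law, t_C₃H₈/t_C₂H₆ = √(M_C₃H₈/M_C₂H₆) = √(44.10/30.07) = √1.467 = 1.211.
So the time for C₃H₈ is 39.4 × 1.211 = 47.71 s.

47.71 s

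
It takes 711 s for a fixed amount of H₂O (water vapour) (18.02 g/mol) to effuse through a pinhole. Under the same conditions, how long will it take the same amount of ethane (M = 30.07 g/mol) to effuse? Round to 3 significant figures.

Using Graham's law: t_C₂H₆/t_H₂O = √(M_C₂H₆/M_H₂O) = √(30.07/18.02) = √1.669 = 1.292.
So the time for C₂H₆ is 711 × 1.292 = 918 s.

918 s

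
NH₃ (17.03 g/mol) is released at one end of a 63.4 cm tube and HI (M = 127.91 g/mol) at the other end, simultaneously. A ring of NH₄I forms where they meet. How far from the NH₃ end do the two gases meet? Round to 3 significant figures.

Distances travelled in equal time are proportional to diffusion rates, so d_NH₃/d_HI = √(M_HI/M_NH₃) = √(127.91/17.03) = 2.741.
With d_NH₃ + d_HI = 63.4 cm, d_HI = 63.4/(1 + 2.741) = 16.95 cm.
d_NH₃ = 63.4 − 16.95 = 46.5 cm.

46.5 cm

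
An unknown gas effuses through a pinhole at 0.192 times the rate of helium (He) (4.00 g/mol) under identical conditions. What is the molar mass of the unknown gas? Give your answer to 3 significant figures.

Since effusion rate ∝ 1/√M, rate_X/rate_He = √(M_He/M_X).
0.192 = √(4.00/M_X)
M_X = 4.00 / 0.192² = 4.00 / 0.03686 = 109 g/mol

109 g/mol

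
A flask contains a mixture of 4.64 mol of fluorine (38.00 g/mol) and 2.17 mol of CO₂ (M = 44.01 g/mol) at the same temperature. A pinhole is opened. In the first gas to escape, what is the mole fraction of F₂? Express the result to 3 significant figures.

0.697

Rate_i ∝ x_i/√M_i (Graham's law weighted by mole fraction), so the effusate composition follows n_i/√M_i.
Mole fraction of F₂ in the effusate = (n_F₂/√M_F₂) / (n_F₂/√M_F₂ + n_CO₂/√M_CO₂)
= (4.64/√38.00) / (4.64/√38.00 + 2.17/√44.01) = 0.7527/(0.7527 + 0.3271) = 0.697.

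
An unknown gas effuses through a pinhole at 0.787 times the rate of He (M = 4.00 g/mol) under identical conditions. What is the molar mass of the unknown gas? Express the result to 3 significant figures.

6.46 g/mol

Graham's law gives rate_X/rate_He = √(M_He/M_X).
0.787 = √(4.00/M_X)
M_X = 4.00 / 0.787² = 4.00 / 0.6194 = 6.46 g/mol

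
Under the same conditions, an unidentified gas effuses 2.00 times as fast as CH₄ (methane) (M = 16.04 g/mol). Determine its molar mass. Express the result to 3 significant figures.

4.01 g/mol

By Graham's law, rate_X/rate_CH₄ = √(M_CH₄/M_X).
2.00 = √(16.04/M_X)
M_X = 16.04 / 2.00² = 16.04 / 4.000 = 4.01 g/mol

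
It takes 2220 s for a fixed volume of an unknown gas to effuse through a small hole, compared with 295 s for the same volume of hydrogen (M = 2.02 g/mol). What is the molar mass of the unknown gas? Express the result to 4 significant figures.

By Graham's law, t_X/t_H₂ = √(M_X/M_H₂).
2220/295 = 7.525 = √(M_X/2.02)
M_X = 2.02 × 7.525² = 2.02 × 56.63 = 114.4 g/mol

114.4 g/mol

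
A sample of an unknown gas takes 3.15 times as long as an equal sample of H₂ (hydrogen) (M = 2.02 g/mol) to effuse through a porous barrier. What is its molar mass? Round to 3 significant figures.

Using Graham's law: t_X/t_H₂ = √(M_X/M_H₂).
3.15 = √(M_X/2.02)
M_X = 2.02 × 3.15² = 2.02 × 9.922 = 20.0 g/mol

20.0 g/mol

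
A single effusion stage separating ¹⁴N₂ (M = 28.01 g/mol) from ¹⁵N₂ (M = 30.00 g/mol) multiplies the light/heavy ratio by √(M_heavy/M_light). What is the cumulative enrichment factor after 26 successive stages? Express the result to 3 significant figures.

2.44

Each stage multiplies the ratio by α = √(30.00/28.01), so after 26 stages the overall factor is α^26 = (30.00/28.01)^(26/2).
= 1.07105^13 = 2.44.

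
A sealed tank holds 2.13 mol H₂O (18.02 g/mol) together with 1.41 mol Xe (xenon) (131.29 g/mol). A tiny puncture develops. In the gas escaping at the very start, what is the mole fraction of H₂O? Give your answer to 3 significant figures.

0.803

The effusion rate of species i is ∝ p_i/√M_i ∝ n_i/√M_i.
Mole fraction of H₂O in the effusate = (n_H₂O/√M_H₂O) / (n_H₂O/√M_H₂O + n_Xe/√M_Xe)
= (2.13/√18.02) / (2.13/√18.02 + 1.41/√131.29) = 0.5018/(0.5018 + 0.1231) = 0.803.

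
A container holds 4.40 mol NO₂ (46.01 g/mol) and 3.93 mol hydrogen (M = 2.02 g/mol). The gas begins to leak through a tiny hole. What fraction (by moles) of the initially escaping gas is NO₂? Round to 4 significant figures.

The effusion rate of species i is ∝ p_i/√M_i ∝ n_i/√M_i.
So x_NO₂ in the escaping gas = (n_NO₂/√M_NO₂) / Σ(n_i/√M_i)
= (4.40/√46.01) / (4.40/√46.01 + 3.93/√2.02) = 0.6487/(0.6487 + 2.765) = 0.1900.

0.1900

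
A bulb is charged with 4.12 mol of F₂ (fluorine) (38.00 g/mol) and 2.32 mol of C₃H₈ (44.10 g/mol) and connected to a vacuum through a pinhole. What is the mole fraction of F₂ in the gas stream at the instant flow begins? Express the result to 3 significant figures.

The effusion rate of species i is ∝ p_i/√M_i ∝ n_i/√M_i.
x_F₂(eff) = (n_F₂/√M_F₂) / (n_F₂/√M_F₂ + n_C₃H₈/√M_C₃H₈)
= (4.12/√38.00) / (4.12/√38.00 + 2.32/√44.10) = 0.6684/(0.6684 + 0.3494) = 0.657.

0.657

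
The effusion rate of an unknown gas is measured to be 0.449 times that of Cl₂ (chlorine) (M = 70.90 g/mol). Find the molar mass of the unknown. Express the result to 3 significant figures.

352 g/mol

By Graham's law, rate_X/rate_Cl₂ = √(M_Cl₂/M_X).
0.449 = √(70.90/M_X)
M_X = 70.90 / 0.449² = 70.90 / 0.2016 = 352 g/mol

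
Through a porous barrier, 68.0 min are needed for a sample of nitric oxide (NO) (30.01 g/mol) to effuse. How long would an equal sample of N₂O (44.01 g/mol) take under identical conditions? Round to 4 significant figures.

Using Graham's law: t_N₂O/t_NO = √(M_N₂O/M_NO) = √(44.01/30.01) = √1.467 = 1.211.
So the time for N₂O is 68.0 × 1.211 = 82.35 min.

82.35 min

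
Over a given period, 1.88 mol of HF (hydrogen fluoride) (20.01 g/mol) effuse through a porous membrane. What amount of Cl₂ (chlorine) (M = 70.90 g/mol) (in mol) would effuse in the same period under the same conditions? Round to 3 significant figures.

0.999 mol

From Graham's law, rate_Cl₂/rate_HF = √(M_HF/M_Cl₂) = √(20.01/70.90) = √0.2822 = 0.5313.
So the amount for Cl₂ is 1.88 × 0.5313 = 0.999 mol.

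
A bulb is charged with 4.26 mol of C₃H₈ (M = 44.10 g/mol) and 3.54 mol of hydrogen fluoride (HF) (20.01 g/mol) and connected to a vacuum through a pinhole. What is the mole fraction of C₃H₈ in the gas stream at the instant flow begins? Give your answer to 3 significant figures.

Effusion rate of each component ∝ n_i/√M_i (partial pressure × 1/√M).
So x_C₃H₈ in the escaping gas = (n_C₃H₈/√M_C₃H₈) / Σ(n_i/√M_i)
= (4.26/√44.10) / (4.26/√44.10 + 3.54/√20.01) = 0.6415/(0.6415 + 0.7914) = 0.448.

0.448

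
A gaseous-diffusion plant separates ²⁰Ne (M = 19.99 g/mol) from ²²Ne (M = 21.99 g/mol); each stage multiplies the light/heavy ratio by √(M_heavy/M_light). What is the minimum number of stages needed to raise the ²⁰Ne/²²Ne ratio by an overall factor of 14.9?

57

With α = √(21.99/19.99) per stage, ln α = ½ ln(1.10005) = 0.04768.
Need α^N ≥ 14.9 ⇒ N ≥ ln(14.9) / ln α = 2.701 / 0.04768 = 56.66.
So at least 57 stages are needed.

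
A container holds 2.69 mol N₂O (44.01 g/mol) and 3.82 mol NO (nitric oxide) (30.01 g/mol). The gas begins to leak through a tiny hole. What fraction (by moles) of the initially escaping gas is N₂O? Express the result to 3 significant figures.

0.368

Effusion rate of each component ∝ n_i/√M_i (partial pressure × 1/√M).
So x_N₂O in the escaping gas = (n_N₂O/√M_N₂O) / Σ(n_i/√M_i)
= (2.69/√44.01) / (2.69/√44.01 + 3.82/√30.01) = 0.4055/(0.4055 + 0.6973) = 0.368.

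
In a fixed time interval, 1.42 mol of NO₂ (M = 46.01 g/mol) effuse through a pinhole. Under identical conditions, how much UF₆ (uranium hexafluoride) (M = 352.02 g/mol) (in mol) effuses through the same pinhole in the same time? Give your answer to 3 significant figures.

Using Graham's law: rate_UF₆/rate_NO₂ = √(M_NO₂/M_UF₆) = √(46.01/352.02) = √0.1307 = 0.3615.
So the amount for UF₆ is 1.42 × 0.3615 = 0.513 mol.

0.513 mol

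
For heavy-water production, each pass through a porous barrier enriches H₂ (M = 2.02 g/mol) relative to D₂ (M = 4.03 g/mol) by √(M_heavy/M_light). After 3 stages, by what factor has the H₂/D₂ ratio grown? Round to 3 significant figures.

The single-stage factor is √(M_heavy/M_light), so 3 stages give [√(4.03/2.02)]^3 = (4.03/2.02)^(3/2).
= 1.99505^(3/2) = 2.82.

2.82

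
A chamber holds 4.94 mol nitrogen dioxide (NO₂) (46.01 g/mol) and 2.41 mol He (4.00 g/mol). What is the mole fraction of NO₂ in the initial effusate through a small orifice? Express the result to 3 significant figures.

0.377

Rate_i ∝ x_i/√M_i (Graham's law weighted by mole fraction), so the effusate composition follows n_i/√M_i.
So x_NO₂ in the escaping gas = (n_NO₂/√M_NO₂) / Σ(n_i/√M_i)
= (4.94/√46.01) / (4.94/√46.01 + 2.41/√4.00) = 0.7283/(0.7283 + 1.205) = 0.377.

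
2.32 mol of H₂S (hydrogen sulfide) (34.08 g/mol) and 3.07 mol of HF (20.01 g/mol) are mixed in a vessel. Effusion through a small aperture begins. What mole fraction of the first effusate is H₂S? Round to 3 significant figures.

0.367

Each component's effusion rate ∝ (its partial pressure)·(1/√M) ∝ n_i/√M_i.
x_H₂S(eff) = (n_H₂S/√M_H₂S) / (n_H₂S/√M_H₂S + n_HF/√M_HF)
= (2.32/√34.08) / (2.32/√34.08 + 3.07/√20.01) = 0.3974/(0.3974 + 0.6863) = 0.367.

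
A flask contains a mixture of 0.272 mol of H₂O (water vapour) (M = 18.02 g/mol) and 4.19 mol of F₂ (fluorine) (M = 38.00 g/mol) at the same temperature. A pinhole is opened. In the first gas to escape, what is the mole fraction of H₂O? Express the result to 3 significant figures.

Effusion rate of each component ∝ n_i/√M_i (partial pressure × 1/√M).
x_H₂O(eff) = (n_H₂O/√M_H₂O) / (n_H₂O/√M_H₂O + n_F₂/√M_F₂)
= (0.272/√18.02) / (0.272/√18.02 + 4.19/√38.00) = 0.06408/(0.06408 + 0.6797) = 0.0861.

0.0861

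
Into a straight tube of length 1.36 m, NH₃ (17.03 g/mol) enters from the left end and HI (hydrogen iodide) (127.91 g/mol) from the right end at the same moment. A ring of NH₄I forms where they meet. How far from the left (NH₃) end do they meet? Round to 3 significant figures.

In equal time, each gas travels a distance ∝ its rate ∝ 1/√M, so d_NH₃/d_HI = √(M_HI/M_NH₃) = √(127.91/17.03) = 2.741.
With d_NH₃ + d_HI = 1.36 m, d_HI = 1.36/(1 + 2.741) = 0.3636 m.
d_NH₃ = 1.36 − 0.3636 = 0.996 m.

0.996 m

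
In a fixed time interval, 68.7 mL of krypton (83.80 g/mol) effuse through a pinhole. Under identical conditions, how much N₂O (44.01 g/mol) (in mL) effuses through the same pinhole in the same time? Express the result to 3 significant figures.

By Graham's law, rate_N₂O/rate_Kr = √(M_Kr/M_N₂O) = √(83.80/44.01) = √1.904 = 1.380.
So the volume for N₂O is 68.7 × 1.380 = 94.8 mL.

94.8 mL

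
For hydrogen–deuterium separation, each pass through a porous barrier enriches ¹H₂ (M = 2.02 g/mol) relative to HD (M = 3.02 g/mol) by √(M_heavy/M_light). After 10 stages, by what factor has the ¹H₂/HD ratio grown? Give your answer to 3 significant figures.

7.47

After 10 stages the ratio has grown by (√(3.02/2.02))^10 = (3.02/2.02)^(10/2).
= 1.49505^5 = 7.47.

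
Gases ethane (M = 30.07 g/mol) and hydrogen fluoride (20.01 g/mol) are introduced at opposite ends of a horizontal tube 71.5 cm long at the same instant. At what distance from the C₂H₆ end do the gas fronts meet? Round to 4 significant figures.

32.12 cm

Graham's law gives d_C₂H₆/d_HF = rate_C₂H₆/rate_HF = √(M_HF/M_C₂H₆) = √(20.01/30.07) = 0.8157.
With d_C₂H₆ + d_HF = 71.5 cm, d_HF = 71.5/(1 + 0.8157) = 39.38 cm.
d_C₂H₆ = 71.5 − 39.38 = 32.12 cm.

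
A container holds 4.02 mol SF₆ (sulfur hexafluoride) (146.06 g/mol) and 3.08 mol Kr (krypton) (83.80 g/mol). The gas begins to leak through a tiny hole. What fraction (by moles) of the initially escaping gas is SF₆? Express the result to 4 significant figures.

Each component's effusion rate ∝ (its partial pressure)·(1/√M) ∝ n_i/√M_i.
So x_SF₆ in the escaping gas = (n_SF₆/√M_SF₆) / Σ(n_i/√M_i)
= (4.02/√146.06) / (4.02/√146.06 + 3.08/√83.80) = 0.3326/(0.3326 + 0.3365) = 0.4971.

0.4971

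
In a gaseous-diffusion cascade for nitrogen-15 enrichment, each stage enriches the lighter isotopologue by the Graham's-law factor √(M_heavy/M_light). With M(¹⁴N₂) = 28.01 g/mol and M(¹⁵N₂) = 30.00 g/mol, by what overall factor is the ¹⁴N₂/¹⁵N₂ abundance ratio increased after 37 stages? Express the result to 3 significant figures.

3.56

After 37 stages the ratio has grown by (√(30.00/28.01))^37 = (30.00/28.01)^(37/2).
= 1.07105^(37/2) = 3.56.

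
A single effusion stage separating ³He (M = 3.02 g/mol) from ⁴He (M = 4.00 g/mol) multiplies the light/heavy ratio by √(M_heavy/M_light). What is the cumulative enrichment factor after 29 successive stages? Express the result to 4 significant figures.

The single-stage factor is √(M_heavy/M_light), so 29 stages give [√(4.00/3.02)]^29 = (4.00/3.02)^(29/2).
= 1.32450^(29/2) = 58.85.

58.85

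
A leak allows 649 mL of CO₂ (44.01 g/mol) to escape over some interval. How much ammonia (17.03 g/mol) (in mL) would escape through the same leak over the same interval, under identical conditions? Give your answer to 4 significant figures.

1043 mL

Since effusion rate ∝ 1/√M, rate_NH₃/rate_CO₂ = √(M_CO₂/M_NH₃) = √(44.01/17.03) = √2.584 = 1.608.
So the volume for NH₃ is 649 × 1.608 = 1043 mL.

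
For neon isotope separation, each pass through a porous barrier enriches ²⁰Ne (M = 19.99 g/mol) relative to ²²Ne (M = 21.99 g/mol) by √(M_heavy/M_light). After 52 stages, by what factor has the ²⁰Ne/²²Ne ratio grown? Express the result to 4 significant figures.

11.93

After 52 stages the ratio has grown by (√(21.99/19.99))^52 = (21.99/19.99)^(52/2).
= 1.10005^26 = 11.93.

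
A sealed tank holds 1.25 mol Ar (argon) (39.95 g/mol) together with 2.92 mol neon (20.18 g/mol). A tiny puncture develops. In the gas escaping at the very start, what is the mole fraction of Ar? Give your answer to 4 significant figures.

0.2333

Each component's effusion rate ∝ (its partial pressure)·(1/√M) ∝ n_i/√M_i.
x_Ar(eff) = (n_Ar/√M_Ar) / (n_Ar/√M_Ar + n_Ne/√M_Ne)
= (1.25/√39.95) / (1.25/√39.95 + 2.92/√20.18) = 0.1978/(0.1978 + 0.6500) = 0.2333.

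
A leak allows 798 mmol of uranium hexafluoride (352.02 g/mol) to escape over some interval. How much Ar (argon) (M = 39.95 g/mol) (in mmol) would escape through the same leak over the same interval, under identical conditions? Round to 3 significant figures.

2370 mmol

From Graham's law, rate_Ar/rate_UF₆ = √(M_UF₆/M_Ar) = √(352.02/39.95) = √8.812 = 2.968.
So the amount for Ar is 798 × 2.968 = 2370 mmol.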